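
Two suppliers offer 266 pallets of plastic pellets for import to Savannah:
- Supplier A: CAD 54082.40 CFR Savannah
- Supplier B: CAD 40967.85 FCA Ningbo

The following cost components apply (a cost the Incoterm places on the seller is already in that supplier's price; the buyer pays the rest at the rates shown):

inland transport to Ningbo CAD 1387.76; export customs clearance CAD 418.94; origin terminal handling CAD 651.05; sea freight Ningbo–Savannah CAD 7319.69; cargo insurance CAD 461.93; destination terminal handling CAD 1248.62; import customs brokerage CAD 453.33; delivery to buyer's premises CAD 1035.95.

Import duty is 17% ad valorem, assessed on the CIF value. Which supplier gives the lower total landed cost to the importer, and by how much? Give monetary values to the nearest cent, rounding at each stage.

Supplier B is cheaper by CAD 6018.26

Supplier A (CFR):
CIF value = CFR price + insurance = 54082.40 + 461.93 = 54544.33
Import duty = 54544.33 × 17% = 9272.54
Buyer bears (A): 461.93 + 1248.62 + 453.33 + 1035.95 = 3199.83
Landed cost (A) = invoice 54082.40 + 3199.83 + duty 9272.54 = 66554.77
Supplier B (FCA):
CIF value = FCA price + origin terminal + freight + insurance = 40967.85 + 651.05 + 7319.69 + 461.93 = 49400.52
Import duty = 49400.52 × 17% = 8398.09
Buyer bears (B): 651.05 + 7319.69 + 461.93 + 1248.62 + 453.33 + 1035.95 = 11170.57
Landed cost (B) = invoice 40967.85 + 11170.57 + duty 8398.09 = 60536.51
Difference = |66554.77 − 60536.51| = 6018.26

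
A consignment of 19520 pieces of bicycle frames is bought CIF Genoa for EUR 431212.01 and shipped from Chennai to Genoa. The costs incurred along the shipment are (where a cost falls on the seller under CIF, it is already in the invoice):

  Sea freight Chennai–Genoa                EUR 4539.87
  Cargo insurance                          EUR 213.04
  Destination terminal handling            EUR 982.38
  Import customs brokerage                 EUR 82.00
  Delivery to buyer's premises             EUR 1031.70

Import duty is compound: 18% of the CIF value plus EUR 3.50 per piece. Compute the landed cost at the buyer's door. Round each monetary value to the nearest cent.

Total landed cost: EUR 579246.25

CIF: the seller pays costs through ocean freight and marine insurance to the destination port.
Already in the invoice (seller's account under CIF): freight, insurance — exclude.
The CIF price already equals the CIF value: 431212.01
Ad valorem component: 431212.01 × 18% = 77618.16
Specific component: 19520 × 3.50 = 68320.00
Import duty = 77618.16 + 68320.00 = 145938.16
Buyer bears: destination terminal 982.38 + brokerage 82.00 + delivery 1031.70 + duty 145938.16 = 148034.24
Landed cost = invoice 431212.01 + 148034.24 = 579246.25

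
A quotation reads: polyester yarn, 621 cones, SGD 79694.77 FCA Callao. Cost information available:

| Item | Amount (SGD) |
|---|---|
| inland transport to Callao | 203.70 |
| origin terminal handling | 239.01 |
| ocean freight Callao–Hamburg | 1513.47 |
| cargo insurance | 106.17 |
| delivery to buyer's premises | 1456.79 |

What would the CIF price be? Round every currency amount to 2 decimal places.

CIF price: SGD 81553.42

Not relevant to the conversion: inland to port — on the seller under both FCA and CIF; already in the FCA price and stays in the CIF price. delivery — on the buyer under both terms; not part of either seller's price.
From FCA to CIF, the seller additionally bears: origin terminal, freight, insurance.
CIF price = 79694.77 + 239.01 + 1513.47 + 106.17 = 81553.42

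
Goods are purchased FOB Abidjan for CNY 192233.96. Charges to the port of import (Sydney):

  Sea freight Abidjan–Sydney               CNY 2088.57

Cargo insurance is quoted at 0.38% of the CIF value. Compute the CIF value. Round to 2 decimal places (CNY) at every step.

Let C be the CIF value. C = FOB price + freight + 0.38% × C
C − 0.38% × C = 192233.96 + 2088.57
0.9962 × C = 194322.53
C = 194322.53 / 0.9962 = 195063.77
Insurance premium = 0.38% × 195063.77 = 741.24

CIF value: CNY 195063.77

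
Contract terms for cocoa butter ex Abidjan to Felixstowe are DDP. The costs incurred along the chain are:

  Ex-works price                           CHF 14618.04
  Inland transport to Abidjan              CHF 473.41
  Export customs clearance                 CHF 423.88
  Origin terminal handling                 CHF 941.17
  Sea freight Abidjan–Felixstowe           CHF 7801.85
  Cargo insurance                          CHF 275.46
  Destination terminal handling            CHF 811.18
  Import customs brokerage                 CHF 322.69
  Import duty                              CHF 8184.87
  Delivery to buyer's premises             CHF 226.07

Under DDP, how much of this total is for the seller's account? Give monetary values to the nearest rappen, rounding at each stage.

DDP: the seller bears all costs including import duty.
Seller's account: goods 14618.04 + inland to port 473.41 + export clearance 423.88 + origin terminal 941.17 + freight 7801.85 + insurance 275.46 + destination terminal 811.18 + brokerage 322.69 + duty 8184.87 + delivery 226.07 = 34078.62
Buyer's account: 0.00

Seller's account: CHF 34078.62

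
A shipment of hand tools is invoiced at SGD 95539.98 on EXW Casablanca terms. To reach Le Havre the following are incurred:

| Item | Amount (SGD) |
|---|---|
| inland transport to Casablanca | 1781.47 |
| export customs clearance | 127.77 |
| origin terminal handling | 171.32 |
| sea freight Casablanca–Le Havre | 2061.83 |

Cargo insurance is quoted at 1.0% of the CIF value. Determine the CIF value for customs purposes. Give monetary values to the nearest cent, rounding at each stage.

CIF value: SGD 100689.26

Let C be the CIF value. C = EXW price + pre-shipment costs + freight + 1.0% × C
C − 1.0% × C = 95539.98 + 1781.47 + 127.77 + 171.32 + 2061.83
0.99 × C = 99682.37
C = 99682.37 / 0.99 = 100689.26
Insurance premium = 1.0% × 100689.26 = 1006.89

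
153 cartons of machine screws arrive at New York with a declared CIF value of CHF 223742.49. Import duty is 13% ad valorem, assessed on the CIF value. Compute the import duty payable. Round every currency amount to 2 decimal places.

Import duty: CHF 29086.52

Import duty = 223742.49 × 13% = 29086.52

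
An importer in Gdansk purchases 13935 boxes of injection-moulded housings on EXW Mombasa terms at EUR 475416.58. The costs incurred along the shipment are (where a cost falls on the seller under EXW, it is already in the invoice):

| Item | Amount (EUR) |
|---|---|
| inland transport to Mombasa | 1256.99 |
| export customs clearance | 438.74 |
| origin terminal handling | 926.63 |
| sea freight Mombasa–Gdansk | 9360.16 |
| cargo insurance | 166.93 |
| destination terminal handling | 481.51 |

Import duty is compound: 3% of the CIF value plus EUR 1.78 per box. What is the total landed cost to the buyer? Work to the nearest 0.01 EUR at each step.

EXW: the seller makes goods available at their premises; the buyer bears all onward costs.
CIF value = EXW price + inland to port + export clearance + origin terminal + freight + insurance = 475416.58 + 1256.99 + 438.74 + 926.63 + 9360.16 + 166.93 = 487566.03
Ad valorem component: 487566.03 × 3% = 14626.98
Specific component: 13935 × 1.78 = 24804.30
Import duty = 14626.98 + 24804.30 = 39431.28
Buyer bears: inland to port 1256.99 + export clearance 438.74 + origin terminal 926.63 + freight 9360.16 + insurance 166.93 + destination terminal 481.51 + duty 39431.28 = 52062.24
Landed cost = invoice 475416.58 + 52062.24 = 527478.82

Total landed cost: EUR 527478.82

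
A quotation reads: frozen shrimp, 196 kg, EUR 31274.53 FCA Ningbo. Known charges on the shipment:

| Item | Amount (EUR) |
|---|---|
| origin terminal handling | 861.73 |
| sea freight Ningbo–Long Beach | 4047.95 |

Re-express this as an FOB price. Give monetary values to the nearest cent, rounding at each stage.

Not relevant to the conversion: freight — on the buyer under both terms; not part of either seller's price.
From FCA to FOB, the seller additionally bears: origin terminal.
FOB price = 31274.53 + 861.73 = 32136.26

FOB price: EUR 32136.26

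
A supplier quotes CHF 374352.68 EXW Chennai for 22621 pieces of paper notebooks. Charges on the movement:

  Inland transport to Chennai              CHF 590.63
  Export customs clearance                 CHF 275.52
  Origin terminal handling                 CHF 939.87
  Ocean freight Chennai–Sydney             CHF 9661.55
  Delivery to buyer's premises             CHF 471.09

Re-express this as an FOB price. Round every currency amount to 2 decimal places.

Not relevant to the conversion: freight, delivery — on the buyer under both terms; not part of either seller's price.
From EXW to FOB, the seller additionally bears: inland to port, export clearance, origin terminal.
FOB price = 374352.68 + 590.63 + 275.52 + 939.87 = 376158.70

FOB price: CHF 376158.70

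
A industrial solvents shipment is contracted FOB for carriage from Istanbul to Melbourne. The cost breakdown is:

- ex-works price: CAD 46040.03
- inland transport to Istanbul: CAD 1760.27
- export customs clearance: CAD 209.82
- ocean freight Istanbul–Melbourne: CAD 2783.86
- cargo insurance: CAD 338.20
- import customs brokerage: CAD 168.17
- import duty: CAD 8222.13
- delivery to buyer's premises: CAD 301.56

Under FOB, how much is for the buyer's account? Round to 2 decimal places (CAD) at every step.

Buyer's account: CAD 11813.92

FOB: the seller bears costs until goods are on board at the origin port; the buyer bears freight, insurance and all costs thereafter.
Seller's account: goods 46040.03 + inland to port 1760.27 + export clearance 209.82 = 48010.12
Buyer's account: freight 2783.86 + insurance 338.20 + brokerage 168.17 + duty 8222.13 + delivery 301.56 = 11813.92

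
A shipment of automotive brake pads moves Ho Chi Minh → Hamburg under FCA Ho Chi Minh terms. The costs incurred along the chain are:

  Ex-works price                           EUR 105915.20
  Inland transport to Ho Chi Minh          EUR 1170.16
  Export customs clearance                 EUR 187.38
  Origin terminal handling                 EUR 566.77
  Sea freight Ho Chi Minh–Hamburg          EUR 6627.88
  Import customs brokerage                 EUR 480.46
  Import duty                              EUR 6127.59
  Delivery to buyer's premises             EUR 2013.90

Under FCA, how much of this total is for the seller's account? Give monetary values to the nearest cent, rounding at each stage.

Seller's account: EUR 107272.74

FCA: the seller delivers export-cleared goods to the carrier; the buyer bears costs from that point.
Seller's account: goods 105915.20 + inland to port 1170.16 + export clearance 187.38 = 107272.74
Buyer's account: origin terminal 566.77 + freight 6627.88 + brokerage 480.46 + duty 6127.59 + delivery 2013.90 = 15816.60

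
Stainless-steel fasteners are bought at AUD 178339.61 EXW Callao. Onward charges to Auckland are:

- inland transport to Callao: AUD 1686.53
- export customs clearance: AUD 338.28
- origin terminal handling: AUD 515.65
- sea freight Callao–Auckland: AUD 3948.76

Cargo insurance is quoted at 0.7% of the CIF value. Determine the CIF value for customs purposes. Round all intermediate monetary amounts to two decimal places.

Let C be the CIF value. C = EXW price + pre-shipment costs + freight + 0.7% × C
C − 0.7% × C = 178339.61 + 1686.53 + 338.28 + 515.65 + 3948.76
0.993 × C = 184828.83
C = 184828.83 / 0.993 = 186131.75
Insurance premium = 0.7% × 186131.75 = 1302.92

CIF value: AUD 186131.75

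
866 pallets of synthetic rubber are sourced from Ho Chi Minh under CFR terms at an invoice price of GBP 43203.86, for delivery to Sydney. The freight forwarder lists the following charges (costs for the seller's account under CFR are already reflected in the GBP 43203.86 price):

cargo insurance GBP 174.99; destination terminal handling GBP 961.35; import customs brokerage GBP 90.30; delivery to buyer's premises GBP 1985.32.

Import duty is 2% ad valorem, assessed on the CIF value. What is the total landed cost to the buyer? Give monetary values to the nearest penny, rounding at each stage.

Total landed cost: GBP 47283.40

CFR: the seller pays costs through ocean freight to the destination port, but not insurance.
CIF value = CFR price + insurance = 43203.86 + 174.99 = 43378.85
Import duty = 43378.85 × 2% = 867.58
Buyer bears: insurance 174.99 + destination terminal 961.35 + brokerage 90.30 + delivery 1985.32 + duty 867.58 = 4079.54
Landed cost = invoice 43203.86 + 4079.54 = 47283.40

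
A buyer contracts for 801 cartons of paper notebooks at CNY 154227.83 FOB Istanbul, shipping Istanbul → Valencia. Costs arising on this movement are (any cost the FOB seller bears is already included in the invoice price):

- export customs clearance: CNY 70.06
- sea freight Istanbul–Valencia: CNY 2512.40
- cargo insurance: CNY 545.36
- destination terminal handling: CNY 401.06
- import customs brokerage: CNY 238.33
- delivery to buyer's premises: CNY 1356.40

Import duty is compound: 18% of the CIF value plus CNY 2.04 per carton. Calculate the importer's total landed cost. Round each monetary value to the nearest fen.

FOB: the seller bears costs until goods are on board at the origin port; the buyer bears freight, insurance and all costs thereafter.
Already in the invoice (seller's account under FOB): export clearance — exclude.
CIF value = FOB price + freight + insurance = 154227.83 + 2512.40 + 545.36 = 157285.59
Ad valorem component: 157285.59 × 18% = 28311.41
Specific component: 801 × 2.04 = 1634.04
Import duty = 28311.41 + 1634.04 = 29945.45
Buyer bears: freight 2512.40 + insurance 545.36 + destination terminal 401.06 + brokerage 238.33 + delivery 1356.40 + duty 29945.45 = 34999.00
Landed cost = invoice 154227.83 + 34999.00 = 189226.83

Total landed cost: CNY 189226.83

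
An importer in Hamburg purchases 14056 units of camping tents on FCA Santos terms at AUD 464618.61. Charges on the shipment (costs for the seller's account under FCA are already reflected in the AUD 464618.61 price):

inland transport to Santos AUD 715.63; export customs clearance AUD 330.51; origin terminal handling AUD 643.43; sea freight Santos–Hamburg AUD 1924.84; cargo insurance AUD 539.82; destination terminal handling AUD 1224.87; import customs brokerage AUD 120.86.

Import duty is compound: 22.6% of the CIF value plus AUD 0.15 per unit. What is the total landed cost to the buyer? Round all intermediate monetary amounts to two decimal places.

FCA: the seller delivers export-cleared goods to the carrier; the buyer bears costs from that point.
Already in the invoice (seller's account under FCA): inland to port, export clearance — exclude.
CIF value = FCA price + origin terminal + freight + insurance = 464618.61 + 643.43 + 1924.84 + 539.82 = 467726.70
Ad valorem component: 467726.70 × 22.6% = 105706.23
Specific component: 14056 × 0.15 = 2108.40
Import duty = 105706.23 + 2108.40 = 107814.63
Buyer bears: origin terminal 643.43 + freight 1924.84 + insurance 539.82 + destination terminal 1224.87 + brokerage 120.86 + duty 107814.63 = 112268.45
Landed cost = invoice 464618.61 + 112268.45 = 576887.06

Total landed cost: AUD 576887.06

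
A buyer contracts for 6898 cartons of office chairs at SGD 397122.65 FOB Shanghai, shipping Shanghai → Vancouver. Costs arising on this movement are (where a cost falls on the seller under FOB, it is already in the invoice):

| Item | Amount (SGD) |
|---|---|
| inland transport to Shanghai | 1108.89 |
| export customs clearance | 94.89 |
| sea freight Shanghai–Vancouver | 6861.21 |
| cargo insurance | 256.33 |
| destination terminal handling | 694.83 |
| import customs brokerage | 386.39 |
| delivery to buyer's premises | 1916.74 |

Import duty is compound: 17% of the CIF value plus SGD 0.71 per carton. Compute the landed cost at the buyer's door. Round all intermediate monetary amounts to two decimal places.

FOB: the seller bears costs until goods are on board at the origin port; the buyer bears freight, insurance and all costs thereafter.
Already in the invoice (seller's account under FOB): inland to port, export clearance — exclude.
CIF value = FOB price + freight + insurance = 397122.65 + 6861.21 + 256.33 = 404240.19
Ad valorem component: 404240.19 × 17% = 68720.83
Specific component: 6898 × 0.71 = 4897.58
Import duty = 68720.83 + 4897.58 = 73618.41
Buyer bears: freight 6861.21 + insurance 256.33 + destination terminal 694.83 + brokerage 386.39 + delivery 1916.74 + duty 73618.41 = 83733.91
Landed cost = invoice 397122.65 + 83733.91 = 480856.56

Total landed cost: SGD 480856.56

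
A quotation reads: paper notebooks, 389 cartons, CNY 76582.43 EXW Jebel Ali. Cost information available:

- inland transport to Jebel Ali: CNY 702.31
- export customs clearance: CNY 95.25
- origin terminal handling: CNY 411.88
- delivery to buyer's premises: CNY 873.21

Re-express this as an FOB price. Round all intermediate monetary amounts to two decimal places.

FOB price: CNY 77791.87

Not relevant to the conversion: delivery — on the buyer under both terms; not part of either seller's price.
From EXW to FOB, the seller additionally bears: inland to port, export clearance, origin terminal.
FOB price = 76582.43 + 702.31 + 95.25 + 411.88 = 77791.87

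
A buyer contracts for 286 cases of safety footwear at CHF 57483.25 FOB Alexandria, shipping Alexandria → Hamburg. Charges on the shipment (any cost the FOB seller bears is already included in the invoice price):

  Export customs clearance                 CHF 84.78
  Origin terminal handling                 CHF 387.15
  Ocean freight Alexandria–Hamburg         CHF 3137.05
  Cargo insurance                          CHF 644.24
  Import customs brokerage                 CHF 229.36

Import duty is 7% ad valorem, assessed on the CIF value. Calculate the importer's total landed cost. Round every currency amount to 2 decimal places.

FOB: the seller bears costs until goods are on board at the origin port; the buyer bears freight, insurance and all costs thereafter.
Already in the invoice (seller's account under FOB): export clearance, origin terminal — exclude.
CIF value = FOB price + freight + insurance = 57483.25 + 3137.05 + 644.24 = 61264.54
Import duty = 61264.54 × 7% = 4288.52
Buyer bears: freight 3137.05 + insurance 644.24 + brokerage 229.36 + duty 4288.52 = 8299.17
Landed cost = invoice 57483.25 + 8299.17 = 65782.42

Total landed cost: CHF 65782.42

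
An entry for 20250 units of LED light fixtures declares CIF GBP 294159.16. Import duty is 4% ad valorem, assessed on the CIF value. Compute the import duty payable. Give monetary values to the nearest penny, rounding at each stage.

Import duty: GBP 11766.37

Import duty = 294159.16 × 4% = 11766.37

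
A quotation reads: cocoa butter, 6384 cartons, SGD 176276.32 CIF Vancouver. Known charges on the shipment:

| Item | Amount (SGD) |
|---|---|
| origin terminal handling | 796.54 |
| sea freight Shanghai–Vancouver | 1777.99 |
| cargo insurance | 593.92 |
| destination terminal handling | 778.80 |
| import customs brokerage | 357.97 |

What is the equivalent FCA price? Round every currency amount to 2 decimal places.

Not relevant to the conversion: destination terminal, brokerage — on the buyer under both terms; not part of either seller's price.
From CIF to FCA, the seller no longer bears: origin terminal, freight, insurance.
FCA price = 176276.32 − 796.54 − 1777.99 − 593.92 = 173107.87

FCA price: SGD 173107.87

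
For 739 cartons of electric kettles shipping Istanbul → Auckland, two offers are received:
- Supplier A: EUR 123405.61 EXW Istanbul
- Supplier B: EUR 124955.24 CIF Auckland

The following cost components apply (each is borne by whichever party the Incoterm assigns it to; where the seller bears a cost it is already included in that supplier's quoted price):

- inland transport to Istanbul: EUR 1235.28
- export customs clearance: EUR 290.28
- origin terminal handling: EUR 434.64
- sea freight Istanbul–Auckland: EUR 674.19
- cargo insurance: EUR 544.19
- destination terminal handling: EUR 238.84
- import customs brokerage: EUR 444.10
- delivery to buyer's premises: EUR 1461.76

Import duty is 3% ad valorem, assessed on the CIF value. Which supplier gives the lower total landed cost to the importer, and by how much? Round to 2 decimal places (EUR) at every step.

Supplier A (EXW):
CIF value = EXW price + inland to port + export clearance + origin terminal + freight + insurance = 123405.61 + 1235.28 + 290.28 + 434.64 + 674.19 + 544.19 = 126584.19
Import duty = 126584.19 × 3% = 3797.53
Buyer bears (A): 1235.28 + 290.28 + 434.64 + 674.19 + 544.19 + 238.84 + 444.10 + 1461.76 = 5323.28
Landed cost (A) = invoice 123405.61 + 5323.28 + duty 3797.53 = 132526.42
Supplier B (CIF):
The CIF price already equals the CIF value: 124955.24
Import duty = 124955.24 × 3% = 3748.66
Buyer bears (B): 238.84 + 444.10 + 1461.76 = 2144.70
Landed cost (B) = invoice 124955.24 + 2144.70 + duty 3748.66 = 130848.60
Difference = |132526.42 − 130848.60| = 1677.82

Supplier B is cheaper by EUR 1677.82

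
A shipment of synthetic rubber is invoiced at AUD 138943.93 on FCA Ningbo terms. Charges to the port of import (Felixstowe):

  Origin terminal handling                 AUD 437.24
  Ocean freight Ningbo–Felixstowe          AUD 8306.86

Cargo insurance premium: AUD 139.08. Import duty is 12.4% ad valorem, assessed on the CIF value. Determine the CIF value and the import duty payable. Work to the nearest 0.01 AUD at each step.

CIF value: AUD 147827.11; import duty: AUD 18330.56

CIF = FCA price + pre-shipment costs + freight + insurance
CIF = 138943.93 + 437.24 + 8306.86 + 139.08 = 147827.11
Import duty = 147827.11 × 12.4% = 18330.56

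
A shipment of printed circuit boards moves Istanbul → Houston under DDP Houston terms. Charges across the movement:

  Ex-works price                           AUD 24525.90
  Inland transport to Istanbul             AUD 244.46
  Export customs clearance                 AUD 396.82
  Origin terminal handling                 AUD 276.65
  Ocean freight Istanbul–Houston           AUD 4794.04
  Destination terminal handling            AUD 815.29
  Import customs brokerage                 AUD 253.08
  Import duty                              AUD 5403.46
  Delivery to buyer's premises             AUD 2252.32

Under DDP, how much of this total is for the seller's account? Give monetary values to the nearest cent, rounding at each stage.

Seller's account: AUD 38962.02

DDP: the seller bears all costs including import duty.
Seller's account: goods 24525.90 + inland to port 244.46 + export clearance 396.82 + origin terminal 276.65 + freight 4794.04 + destination terminal 815.29 + brokerage 253.08 + duty 5403.46 + delivery 2252.32 = 38962.02
Buyer's account: 0.00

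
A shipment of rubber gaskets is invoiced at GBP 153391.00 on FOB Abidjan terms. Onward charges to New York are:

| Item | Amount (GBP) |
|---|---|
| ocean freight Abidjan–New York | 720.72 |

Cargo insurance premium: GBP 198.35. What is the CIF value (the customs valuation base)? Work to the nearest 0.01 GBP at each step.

CIF value: GBP 154310.07

CIF = FOB price + freight + insurance
CIF = 153391.00 + 720.72 + 198.35 = 154310.07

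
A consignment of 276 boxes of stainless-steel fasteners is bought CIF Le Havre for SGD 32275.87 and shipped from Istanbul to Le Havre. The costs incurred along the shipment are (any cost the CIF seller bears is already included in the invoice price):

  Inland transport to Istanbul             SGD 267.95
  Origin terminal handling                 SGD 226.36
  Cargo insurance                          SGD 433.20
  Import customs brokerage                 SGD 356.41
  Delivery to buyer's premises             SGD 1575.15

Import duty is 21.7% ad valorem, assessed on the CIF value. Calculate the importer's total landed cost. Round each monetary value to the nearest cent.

CIF: the seller pays costs through ocean freight and marine insurance to the destination port.
Already in the invoice (seller's account under CIF): inland to port, origin terminal, insurance — exclude.
The CIF price already equals the CIF value: 32275.87
Import duty = 32275.87 × 21.7% = 7003.86
Buyer bears: brokerage 356.41 + delivery 1575.15 + duty 7003.86 = 8935.42
Landed cost = invoice 32275.87 + 8935.42 = 41211.29

Total landed cost: SGD 41211.29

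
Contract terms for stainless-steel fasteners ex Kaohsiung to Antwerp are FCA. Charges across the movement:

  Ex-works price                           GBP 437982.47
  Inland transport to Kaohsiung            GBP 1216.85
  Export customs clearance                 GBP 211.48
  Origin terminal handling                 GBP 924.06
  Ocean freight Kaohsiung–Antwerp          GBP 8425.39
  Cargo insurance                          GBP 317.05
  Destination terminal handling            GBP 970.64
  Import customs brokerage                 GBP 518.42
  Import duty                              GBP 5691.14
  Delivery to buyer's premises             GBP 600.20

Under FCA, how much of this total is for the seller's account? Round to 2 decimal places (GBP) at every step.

Seller's account: GBP 439410.80

FCA: the seller delivers export-cleared goods to the carrier; the buyer bears costs from that point.
Seller's account: goods 437982.47 + inland to port 1216.85 + export clearance 211.48 = 439410.80
Buyer's account: origin terminal 924.06 + freight 8425.39 + insurance 317.05 + destination terminal 970.64 + brokerage 518.42 + duty 5691.14 + delivery 600.20 = 17446.90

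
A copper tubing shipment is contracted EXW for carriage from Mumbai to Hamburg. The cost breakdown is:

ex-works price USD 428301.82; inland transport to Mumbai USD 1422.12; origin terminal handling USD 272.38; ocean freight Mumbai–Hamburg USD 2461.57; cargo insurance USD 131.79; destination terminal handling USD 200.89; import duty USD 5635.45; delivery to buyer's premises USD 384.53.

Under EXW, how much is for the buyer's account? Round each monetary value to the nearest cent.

EXW: the seller makes goods available at their premises; the buyer bears all onward costs.
Seller's account: goods 428301.82 = 428301.82
Buyer's account: inland to port 1422.12 + origin terminal 272.38 + freight 2461.57 + insurance 131.79 + destination terminal 200.89 + duty 5635.45 + delivery 384.53 = 10508.73

Buyer's account: USD 10508.73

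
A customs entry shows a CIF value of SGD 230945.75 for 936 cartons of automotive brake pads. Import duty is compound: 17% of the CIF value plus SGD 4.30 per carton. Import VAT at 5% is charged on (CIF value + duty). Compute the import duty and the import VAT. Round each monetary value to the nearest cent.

Ad valorem component: 230945.75 × 17% = 39260.78
Specific component: 936 × 4.30 = 4024.80
Import duty = 39260.78 + 4024.80 = 43285.58
VAT base = CIF + duty = 230945.75 + 43285.58 = 274231.33
Import VAT = 274231.33 × 5% = 13711.57

Import duty: SGD 43285.58; import VAT: SGD 13711.57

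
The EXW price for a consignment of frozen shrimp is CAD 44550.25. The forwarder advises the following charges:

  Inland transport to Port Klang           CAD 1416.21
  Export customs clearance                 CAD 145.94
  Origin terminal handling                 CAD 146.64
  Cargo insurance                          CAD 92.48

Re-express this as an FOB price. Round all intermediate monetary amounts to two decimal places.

Not relevant to the conversion: insurance — on the buyer under both terms; not part of either seller's price.
From EXW to FOB, the seller additionally bears: inland to port, export clearance, origin terminal.
FOB price = 44550.25 + 1416.21 + 145.94 + 146.64 = 46259.04

FOB price: CAD 46259.04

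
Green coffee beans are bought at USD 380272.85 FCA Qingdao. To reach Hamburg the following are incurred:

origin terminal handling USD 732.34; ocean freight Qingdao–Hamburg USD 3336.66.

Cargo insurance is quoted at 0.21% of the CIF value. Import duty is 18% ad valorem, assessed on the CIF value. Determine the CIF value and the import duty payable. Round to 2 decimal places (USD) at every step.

CIF value: USD 385150.67; import duty: USD 69327.12

Let C be the CIF value. C = FCA price + pre-shipment costs + freight + 0.21% × C
C − 0.21% × C = 380272.85 + 732.34 + 3336.66
0.9979 × C = 384341.85
C = 384341.85 / 0.9979 = 385150.67
Insurance premium = 0.21% × 385150.67 = 808.82
Import duty = 385150.67 × 18% = 69327.12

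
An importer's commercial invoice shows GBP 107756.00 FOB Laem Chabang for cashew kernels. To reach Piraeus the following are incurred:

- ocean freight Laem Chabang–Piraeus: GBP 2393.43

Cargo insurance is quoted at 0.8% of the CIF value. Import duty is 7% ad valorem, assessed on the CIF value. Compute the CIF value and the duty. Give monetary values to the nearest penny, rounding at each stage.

CIF value: GBP 111037.73; import duty: GBP 7772.64

Let C be the CIF value. C = FOB price + freight + 0.8% × C
C − 0.8% × C = 107756.00 + 2393.43
0.992 × C = 110149.43
C = 110149.43 / 0.992 = 111037.73
Insurance premium = 0.8% × 111037.73 = 888.30
Import duty = 111037.73 × 7% = 7772.64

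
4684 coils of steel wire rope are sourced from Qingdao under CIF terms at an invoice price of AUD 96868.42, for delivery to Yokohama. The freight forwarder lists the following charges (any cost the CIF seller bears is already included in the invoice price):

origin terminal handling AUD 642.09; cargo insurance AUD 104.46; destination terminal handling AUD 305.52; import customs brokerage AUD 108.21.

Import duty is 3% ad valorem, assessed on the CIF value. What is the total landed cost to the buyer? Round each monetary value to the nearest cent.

Total landed cost: AUD 100188.20

CIF: the seller pays costs through ocean freight and marine insurance to the destination port.
Already in the invoice (seller's account under CIF): origin terminal, insurance — exclude.
The CIF price already equals the CIF value: 96868.42
Import duty = 96868.42 × 3% = 2906.05
Buyer bears: destination terminal 305.52 + brokerage 108.21 + duty 2906.05 = 3319.78
Landed cost = invoice 96868.42 + 3319.78 = 100188.20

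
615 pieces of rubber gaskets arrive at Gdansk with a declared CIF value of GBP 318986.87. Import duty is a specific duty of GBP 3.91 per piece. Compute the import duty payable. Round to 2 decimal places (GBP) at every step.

Import duty = 615 × 3.91 = 2404.65

Import duty: GBP 2404.65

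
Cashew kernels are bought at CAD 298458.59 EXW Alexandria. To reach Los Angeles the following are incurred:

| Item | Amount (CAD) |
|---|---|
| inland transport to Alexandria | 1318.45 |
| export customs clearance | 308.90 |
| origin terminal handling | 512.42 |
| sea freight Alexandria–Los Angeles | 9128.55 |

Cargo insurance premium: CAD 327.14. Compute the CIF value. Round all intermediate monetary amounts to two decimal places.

CIF = EXW price + pre-shipment costs + freight + insurance
CIF = 298458.59 + 1318.45 + 308.90 + 512.42 + 9128.55 + 327.14 = 310054.05

CIF value: CAD 310054.05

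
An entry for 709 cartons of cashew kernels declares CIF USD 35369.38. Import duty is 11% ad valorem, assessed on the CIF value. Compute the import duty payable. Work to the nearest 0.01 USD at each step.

Import duty = 35369.38 × 11% = 3890.63

Import duty: USD 3890.63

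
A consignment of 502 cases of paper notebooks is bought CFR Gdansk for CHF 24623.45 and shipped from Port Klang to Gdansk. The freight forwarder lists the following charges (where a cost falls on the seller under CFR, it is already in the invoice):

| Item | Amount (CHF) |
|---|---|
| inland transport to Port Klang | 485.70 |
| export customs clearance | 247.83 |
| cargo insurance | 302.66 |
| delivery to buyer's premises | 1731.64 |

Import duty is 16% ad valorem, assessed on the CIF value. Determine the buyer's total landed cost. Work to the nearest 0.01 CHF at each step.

Total landed cost: CHF 30645.93

CFR: the seller pays costs through ocean freight to the destination port, but not insurance.
Already in the invoice (seller's account under CFR): inland to port, export clearance — exclude.
CIF value = CFR price + insurance = 24623.45 + 302.66 = 24926.11
Import duty = 24926.11 × 16% = 3988.18
Buyer bears: insurance 302.66 + delivery 1731.64 + duty 3988.18 = 6022.48
Landed cost = invoice 24623.45 + 6022.48 = 30645.93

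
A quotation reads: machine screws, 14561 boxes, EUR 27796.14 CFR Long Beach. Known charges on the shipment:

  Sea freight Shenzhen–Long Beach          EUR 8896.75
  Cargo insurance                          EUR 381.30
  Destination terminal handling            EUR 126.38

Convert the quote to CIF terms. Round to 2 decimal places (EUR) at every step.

Not relevant to the conversion: freight — on the seller under both CFR and CIF; already in the CFR price and stays in the CIF price. destination terminal — on the buyer under both terms; not part of either seller's price.
From CFR to CIF, the seller additionally bears: insurance.
CIF price = 27796.14 + 381.30 = 28177.44

CIF price: EUR 28177.44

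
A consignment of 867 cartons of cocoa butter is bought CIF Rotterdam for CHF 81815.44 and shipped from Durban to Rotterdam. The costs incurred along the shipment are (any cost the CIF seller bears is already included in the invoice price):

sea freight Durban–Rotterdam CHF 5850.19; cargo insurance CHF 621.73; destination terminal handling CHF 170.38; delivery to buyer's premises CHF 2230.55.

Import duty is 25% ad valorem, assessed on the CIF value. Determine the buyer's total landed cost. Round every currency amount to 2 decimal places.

Total landed cost: CHF 104670.23

CIF: the seller pays costs through ocean freight and marine insurance to the destination port.
Already in the invoice (seller's account under CIF): freight, insurance — exclude.
The CIF price already equals the CIF value: 81815.44
Import duty = 81815.44 × 25% = 20453.86
Buyer bears: destination terminal 170.38 + delivery 2230.55 + duty 20453.86 = 22854.79
Landed cost = invoice 81815.44 + 22854.79 = 104670.23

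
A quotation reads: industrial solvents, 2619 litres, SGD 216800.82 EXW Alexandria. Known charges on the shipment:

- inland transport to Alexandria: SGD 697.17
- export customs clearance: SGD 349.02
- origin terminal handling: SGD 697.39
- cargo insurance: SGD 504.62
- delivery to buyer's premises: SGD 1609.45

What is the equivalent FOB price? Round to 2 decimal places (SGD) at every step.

FOB price: SGD 218544.40

Not relevant to the conversion: insurance, delivery — on the buyer under both terms; not part of either seller's price.
From EXW to FOB, the seller additionally bears: inland to port, export clearance, origin terminal.
FOB price = 216800.82 + 697.17 + 349.02 + 697.39 = 218544.40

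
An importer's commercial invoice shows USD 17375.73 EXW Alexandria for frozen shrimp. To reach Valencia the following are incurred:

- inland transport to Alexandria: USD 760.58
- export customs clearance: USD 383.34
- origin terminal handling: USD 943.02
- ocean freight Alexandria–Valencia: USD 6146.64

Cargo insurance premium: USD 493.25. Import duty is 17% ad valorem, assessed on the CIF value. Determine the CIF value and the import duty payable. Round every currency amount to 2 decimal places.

CIF value: USD 26102.56; import duty: USD 4437.44

CIF = EXW price + pre-shipment costs + freight + insurance
CIF = 17375.73 + 760.58 + 383.34 + 943.02 + 6146.64 + 493.25 = 26102.56
Import duty = 26102.56 × 17% = 4437.44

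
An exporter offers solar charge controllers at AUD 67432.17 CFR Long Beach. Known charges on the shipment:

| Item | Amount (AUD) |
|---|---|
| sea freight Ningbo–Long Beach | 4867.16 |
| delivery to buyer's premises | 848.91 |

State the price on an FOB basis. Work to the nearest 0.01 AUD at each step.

Not relevant to the conversion: delivery — on the buyer under both terms; not part of either seller's price.
From CFR to FOB, the seller no longer bears: freight.
FOB price = 67432.17 − 4867.16 = 62565.01

FOB price: AUD 62565.01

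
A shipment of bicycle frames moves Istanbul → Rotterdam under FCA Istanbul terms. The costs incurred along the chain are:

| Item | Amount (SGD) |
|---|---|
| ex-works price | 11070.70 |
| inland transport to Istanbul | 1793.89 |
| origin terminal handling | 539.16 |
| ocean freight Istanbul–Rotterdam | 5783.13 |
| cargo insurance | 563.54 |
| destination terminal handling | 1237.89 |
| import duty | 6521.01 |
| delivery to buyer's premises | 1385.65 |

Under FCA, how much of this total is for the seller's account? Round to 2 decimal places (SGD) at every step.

Seller's account: SGD 12864.59

FCA: the seller delivers export-cleared goods to the carrier; the buyer bears costs from that point.
Seller's account: goods 11070.70 + inland to port 1793.89 = 12864.59
Buyer's account: origin terminal 539.16 + freight 5783.13 + insurance 563.54 + destination terminal 1237.89 + duty 6521.01 + delivery 1385.65 = 16030.38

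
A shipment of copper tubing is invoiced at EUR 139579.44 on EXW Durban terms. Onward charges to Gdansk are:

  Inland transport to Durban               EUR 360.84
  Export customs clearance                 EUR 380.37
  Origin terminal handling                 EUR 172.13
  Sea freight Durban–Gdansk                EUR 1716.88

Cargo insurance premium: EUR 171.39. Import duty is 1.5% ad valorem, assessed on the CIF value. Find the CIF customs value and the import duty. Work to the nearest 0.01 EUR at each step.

CIF value: EUR 142381.05; import duty: EUR 2135.72

CIF = EXW price + pre-shipment costs + freight + insurance
CIF = 139579.44 + 360.84 + 380.37 + 172.13 + 1716.88 + 171.39 = 142381.05
Import duty = 142381.05 × 1.5% = 2135.72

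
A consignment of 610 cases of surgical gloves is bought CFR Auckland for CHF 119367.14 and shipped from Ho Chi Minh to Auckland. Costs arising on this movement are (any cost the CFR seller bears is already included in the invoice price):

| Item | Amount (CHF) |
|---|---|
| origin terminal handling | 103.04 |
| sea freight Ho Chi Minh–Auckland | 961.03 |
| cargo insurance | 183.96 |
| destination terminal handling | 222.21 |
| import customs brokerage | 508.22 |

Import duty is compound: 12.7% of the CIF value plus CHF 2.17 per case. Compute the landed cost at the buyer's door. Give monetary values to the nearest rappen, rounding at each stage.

Total landed cost: CHF 136788.22

CFR: the seller pays costs through ocean freight to the destination port, but not insurance.
Already in the invoice (seller's account under CFR): origin terminal, freight — exclude.
CIF value = CFR price + insurance = 119367.14 + 183.96 = 119551.10
Ad valorem component: 119551.10 × 12.7% = 15182.99
Specific component: 610 × 2.17 = 1323.70
Import duty = 15182.99 + 1323.70 = 16506.69
Buyer bears: insurance 183.96 + destination terminal 222.21 + brokerage 508.22 + duty 16506.69 = 17421.08
Landed cost = invoice 119367.14 + 17421.08 = 136788.22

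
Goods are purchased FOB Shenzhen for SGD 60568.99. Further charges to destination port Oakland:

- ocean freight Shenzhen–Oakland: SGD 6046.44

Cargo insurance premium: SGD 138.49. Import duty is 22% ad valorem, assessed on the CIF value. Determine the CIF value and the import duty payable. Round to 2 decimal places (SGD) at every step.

CIF = FOB price + freight + insurance
CIF = 60568.99 + 6046.44 + 138.49 = 66753.92
Import duty = 66753.92 × 22% = 14685.86

CIF value: SGD 66753.92; import duty: SGD 14685.86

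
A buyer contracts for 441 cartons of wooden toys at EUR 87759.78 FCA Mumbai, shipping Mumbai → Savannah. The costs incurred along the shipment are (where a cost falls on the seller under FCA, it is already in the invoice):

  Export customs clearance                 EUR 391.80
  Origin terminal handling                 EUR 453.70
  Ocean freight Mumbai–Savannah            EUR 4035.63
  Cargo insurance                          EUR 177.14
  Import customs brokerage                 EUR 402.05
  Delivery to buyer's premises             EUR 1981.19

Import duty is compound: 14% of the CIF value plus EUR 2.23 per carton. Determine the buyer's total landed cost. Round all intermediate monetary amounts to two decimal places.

Total landed cost: EUR 108732.60

FCA: the seller delivers export-cleared goods to the carrier; the buyer bears costs from that point.
Already in the invoice (seller's account under FCA): export clearance — exclude.
CIF value = FCA price + origin terminal + freight + insurance = 87759.78 + 453.70 + 4035.63 + 177.14 = 92426.25
Ad valorem component: 92426.25 × 14% = 12939.68
Specific component: 441 × 2.23 = 983.43
Import duty = 12939.68 + 983.43 = 13923.11
Buyer bears: origin terminal 453.70 + freight 4035.63 + insurance 177.14 + brokerage 402.05 + delivery 1981.19 + duty 13923.11 = 20972.82
Landed cost = invoice 87759.78 + 20972.82 = 108732.60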